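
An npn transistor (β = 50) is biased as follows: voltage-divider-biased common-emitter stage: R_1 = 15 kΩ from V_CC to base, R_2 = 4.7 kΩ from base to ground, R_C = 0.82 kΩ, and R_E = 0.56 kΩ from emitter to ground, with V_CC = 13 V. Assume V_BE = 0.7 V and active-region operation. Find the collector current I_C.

I_C ≈ 3.7 mA

Thevenize the base divider: V_Th = V_CC·R_2/(R_1+R_2) = 13×4.7/19.7 = 3.1 V, R_Th = R_1‖R_2 = 3.58 kΩ.
Base-emitter loop: V_Th = I_B·R_Th + V_BE + (β+1)I_B·R_E, so I_B = (3.1 − 0.7) / (3.58 + 51×0.56) = 0.0747 mA.
I_C = β·I_B = 50×0.0747 = 3.74 mA, and I_E = (β+1)I_B = 3.81 mA.
V_CE = V_CC − I_C·R_C − I_E·R_E = 13 − 3.74×0.82 − 3.81×0.56 = 7.8 V.
V_CE = 7.8 V > 0.2 V confirms active-region operation.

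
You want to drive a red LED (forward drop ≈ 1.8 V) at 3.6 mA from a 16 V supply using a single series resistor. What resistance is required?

The resistor drops V_S − V_D = 16 − 1.8 = 14.2 V at 3.6 mA.
R = 14.2 V / 3.6 mA = 3.94 kΩ.

R ≈ 3.9 kΩ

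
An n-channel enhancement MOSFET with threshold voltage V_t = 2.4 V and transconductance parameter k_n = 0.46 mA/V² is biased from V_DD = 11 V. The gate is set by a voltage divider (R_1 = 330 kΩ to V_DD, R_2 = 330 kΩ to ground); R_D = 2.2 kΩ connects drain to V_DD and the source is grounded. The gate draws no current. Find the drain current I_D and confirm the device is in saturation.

I_D ≈ 2.2 mA

V_G = V_DD·R_2/(R_1+R_2) = 11×330/660 = 5.5 V. With the source grounded, V_GS = V_G = 5.5 V.
Assume saturation: I_D = (k_n/2)(V_GS − V_t)² = (0.46/2)×(5.5 − 2.4)² = 0.23×3.1² = 2.21 mA.
V_DS = V_DD − I_D·R_D = 11 − 2.21×2.2 = 6.14 V.
Saturation requires V_DS ≥ V_GS − V_t = 3.1 V; 6.14 ≥ 3.1 ✓.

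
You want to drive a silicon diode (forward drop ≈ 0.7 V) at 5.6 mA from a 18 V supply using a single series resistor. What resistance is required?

R ≈ 3.1 kΩ

The resistor drops V_S − V_D = 18 − 0.7 = 17.3 V at 5.6 mA.
R = 17.3 V / 5.6 mA = 3.09 kΩ.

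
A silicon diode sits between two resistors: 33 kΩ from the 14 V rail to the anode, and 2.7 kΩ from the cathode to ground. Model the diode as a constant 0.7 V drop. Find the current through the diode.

I ≈ 0.37 mA

The two resistors are in series with the diode, so KVL gives 14 = I·33 + 0.7 + I·2.7.
I = (14 − 0.7) / (33 + 2.7) kΩ = 13.3 / 35.7 = 0.373 mA.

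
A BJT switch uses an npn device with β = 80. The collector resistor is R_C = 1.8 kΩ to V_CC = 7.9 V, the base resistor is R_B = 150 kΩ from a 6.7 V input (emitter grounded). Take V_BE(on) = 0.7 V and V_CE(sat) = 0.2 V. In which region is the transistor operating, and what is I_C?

active; I_C ≈ 3.2 mA

Assume active. Base-emitter loop: I_B = (V_BB − V_BE)/R_B = (6.7 − 0.7)/150 = 0.04 mA.
I_C = β·I_B = 80×0.04 = 3.2 mA.
V_CE = V_CC − I_C·R_C = 7.9 − 3.2×1.8 = 2.14 V > V_CE(sat), so the active-region assumption holds.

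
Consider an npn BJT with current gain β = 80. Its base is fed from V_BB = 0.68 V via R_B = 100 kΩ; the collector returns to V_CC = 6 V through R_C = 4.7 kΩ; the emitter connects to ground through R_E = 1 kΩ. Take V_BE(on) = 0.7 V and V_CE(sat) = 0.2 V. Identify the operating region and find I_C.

V_BB = 0.68 V ≤ V_BE(on) = 0.7 V, so the base-emitter junction is not forward biased.
The transistor is in cutoff: I_B = I_C = 0.

cutoff; I_C ≈ 0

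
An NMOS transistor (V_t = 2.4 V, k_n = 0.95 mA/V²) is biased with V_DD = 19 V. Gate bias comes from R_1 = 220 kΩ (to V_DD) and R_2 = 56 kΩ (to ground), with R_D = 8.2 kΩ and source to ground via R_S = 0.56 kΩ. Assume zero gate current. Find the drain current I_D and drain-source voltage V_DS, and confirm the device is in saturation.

I_D ≈ 0.6 mA, V_DS ≈ 14 V

V_G = V_DD·R_2/(R_1+R_2) = 19×56/276 = 3.86 V.
Assume saturation: I_D = (k_n/2)(V_GS − V_t)² with V_GS = V_G − I_D·R_S = 3.86 − 0.56·I_D.
Substituting gives 0.149·I_D² − 1.77·I_D + 1.01 = 0, with roots I_D = 0.597 or 11.3 mA.
The root I_D = 11.3 mA gives V_GS = -2.48 V ≤ V_t, so take I_D = 0.597 mA.
Then V_GS = 3.52 V and V_DS = V_DD − I_D(R_D+R_S) = 19 − 0.597×8.76 = 13.8 V.
Saturation requires V_DS ≥ V_GS − V_t = 1.12 V; 13.8 ≥ 1.12 ✓.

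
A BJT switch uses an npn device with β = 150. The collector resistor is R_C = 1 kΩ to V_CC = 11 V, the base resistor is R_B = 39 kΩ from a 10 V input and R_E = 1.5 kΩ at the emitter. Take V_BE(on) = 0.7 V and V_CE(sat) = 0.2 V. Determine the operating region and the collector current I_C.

saturation; I_C ≈ 4.3 mA

Assume active: I_B = (10 − 0.7)/(39 + 151×1.5) = 0.035 mA, I_C = β·I_B = 5.25 mA.
Then V_CE = 11 − 5.25×1 − 5.29×1.5 = -2.19 V < 0.2 V — the active assumption fails.
Re-solve with V_CE = 0.2 V. KCL at the emitter: V_E/R_E = (V_BB−0.7−V_E)/R_B + (V_CC−0.2−V_E)/R_C, giving V_E = 6.52 V.
I_C = (V_CC − 0.2 − V_E)/R_C = (10.8 − 6.52)/1 = 4.28 mA.
Check: I_B = (9.3 − 6.52)/39 = 0.0712 mA, and β·I_B = 10.7 mA > I_C, confirming saturation.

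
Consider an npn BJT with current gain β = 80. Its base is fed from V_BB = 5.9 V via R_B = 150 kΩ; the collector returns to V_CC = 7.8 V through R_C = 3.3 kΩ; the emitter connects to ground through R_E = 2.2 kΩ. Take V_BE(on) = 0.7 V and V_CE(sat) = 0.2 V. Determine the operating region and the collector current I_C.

active; I_C ≈ 1.3 mA

Assume active. Base-emitter loop: I_B = (V_BB − V_BE)/(R_B + (β+1)R_E) = (5.9 − 0.7)/(150 + 81×2.2) = 0.0158 mA.
I_C = β·I_B = 80×0.0158 = 1.27 mA.
V_CE = V_CC − I_C·R_C − I_E·R_E = 7.8 − 1.27×3.3 − 1.28×2.2 = 0.794 V > V_CE(sat), so the active-region assumption holds.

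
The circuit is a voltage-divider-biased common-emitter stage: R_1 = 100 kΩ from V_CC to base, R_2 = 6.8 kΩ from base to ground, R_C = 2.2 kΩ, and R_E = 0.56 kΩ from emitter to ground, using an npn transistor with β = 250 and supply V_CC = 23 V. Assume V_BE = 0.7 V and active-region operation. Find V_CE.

V_CE ≈ 19 V

Thevenize the base divider: V_Th = V_CC·R_2/(R_1+R_2) = 23×6.8/107 = 1.46 V, R_Th = R_1‖R_2 = 6.37 kΩ.
Base-emitter loop: V_Th = I_B·R_Th + V_BE + (β+1)I_B·R_E, so I_B = (1.46 − 0.7) / (6.37 + 251×0.56) = 0.0052 mA.
I_C = β·I_B = 250×0.0052 = 1.3 mA, and I_E = (β+1)I_B = 1.31 mA.
V_CE = V_CC − I_C·R_C − I_E·R_E = 23 − 1.3×2.2 − 1.31×0.56 = 19.4 V.
V_CE = 19.4 V > 0.2 V confirms active-region operation.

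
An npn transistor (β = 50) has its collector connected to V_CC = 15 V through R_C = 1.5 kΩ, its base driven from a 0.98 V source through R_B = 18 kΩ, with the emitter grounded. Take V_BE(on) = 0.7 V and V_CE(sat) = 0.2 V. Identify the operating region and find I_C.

Assume active. Base-emitter loop: I_B = (V_BB − V_BE)/R_B = (0.98 − 0.7)/18 = 0.0156 mA.
I_C = β·I_B = 50×0.0156 = 0.778 mA.
V_CE = V_CC − I_C·R_C = 15 − 0.778×1.5 = 13.8 V > V_CE(sat), so the active-region assumption holds.

active; I_C ≈ 0.78 mA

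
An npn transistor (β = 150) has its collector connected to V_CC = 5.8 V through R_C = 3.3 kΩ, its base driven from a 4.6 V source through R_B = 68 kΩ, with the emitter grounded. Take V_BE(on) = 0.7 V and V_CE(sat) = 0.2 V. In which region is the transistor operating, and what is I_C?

saturation; I_C ≈ 1.7 mA

Assume active: I_B = (4.6 − 0.7)/68 = 0.0574 mA, giving I_C = β·I_B = 8.6 mA.
But then V_CE = 5.8 − 8.6×3.3 = -22.6 V < V_CE(sat) = 0.2 V — impossible in the active region.
So the transistor is saturated. With V_CE = 0.2 V, I_C = (V_CC − 0.2)/R_C = 5.6/3.3 = 1.7 mA.
Check: β·I_B = 8.6 mA > I_C = 1.7 mA, confirming saturation.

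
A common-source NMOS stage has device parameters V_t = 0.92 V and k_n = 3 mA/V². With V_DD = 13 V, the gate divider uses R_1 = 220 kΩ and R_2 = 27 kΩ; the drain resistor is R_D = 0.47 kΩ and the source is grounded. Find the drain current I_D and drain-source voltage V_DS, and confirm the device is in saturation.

I_D ≈ 0.38 mA, V_DS ≈ 13 V

V_G = V_DD·R_2/(R_1+R_2) = 13×27/247 = 1.42 V. With the source grounded, V_GS = V_G = 1.42 V.
Assume saturation: I_D = (k_n/2)(V_GS − V_t)² = (3/2)×(1.42 − 0.92)² = 1.5×0.501² = 0.377 mA.
V_DS = V_DD − I_D·R_D = 13 − 0.377×0.47 = 12.8 V.
Saturation requires V_DS ≥ V_GS − V_t = 0.501 V; 12.8 ≥ 0.501 ✓.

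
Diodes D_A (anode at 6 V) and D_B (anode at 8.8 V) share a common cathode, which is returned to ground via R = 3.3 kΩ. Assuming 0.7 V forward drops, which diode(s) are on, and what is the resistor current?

Assume both conduct. Then node N would need to be at both 6−0.7 = 5.3 V and 8.8−0.7 = 8.1 V, which is impossible.
Assume only D_B conducts: V_N = 8.8 − 0.7 = 8.1 V, so I_R = 8.1/3.3 = 2.45 mA.
Check D_A: its anode-to-cathode voltage is 6 − 8.1 = -2.1 V < 0.7 V, so it is off. The assumption is consistent.

Only D_B conducts; I_R ≈ 2.5 mA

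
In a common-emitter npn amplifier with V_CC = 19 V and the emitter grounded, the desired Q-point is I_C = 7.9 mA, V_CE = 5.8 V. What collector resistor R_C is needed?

R_C ≈ 1.7 kΩ

Collector loop: V_CC = I_C·R_C + V_CE.
R_C = (V_CC − V_CE)/I_C = (19 − 5.8)/7.9 = 1.67 kΩ.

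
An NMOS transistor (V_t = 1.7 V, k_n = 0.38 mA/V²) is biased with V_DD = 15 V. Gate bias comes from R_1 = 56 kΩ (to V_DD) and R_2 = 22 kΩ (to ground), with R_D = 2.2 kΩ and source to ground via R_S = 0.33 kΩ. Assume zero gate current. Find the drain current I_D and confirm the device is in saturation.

I_D ≈ 0.94 mA

V_G = V_DD·R_2/(R_1+R_2) = 15×22/78 = 4.23 V.
Assume saturation: I_D = (k_n/2)(V_GS − V_t)² with V_GS = V_G − I_D·R_S = 4.23 − 0.33·I_D.
Substituting gives 0.0207·I_D² − 1.32·I_D + 1.22 = 0, with roots I_D = 0.938 or 62.7 mA.
The root I_D = 62.7 mA gives V_GS = -16.5 V ≤ V_t, so take I_D = 0.938 mA.
Then V_GS = 3.92 V and V_DS = V_DD − I_D(R_D+R_S) = 15 − 0.938×2.53 = 12.6 V.
Saturation requires V_DS ≥ V_GS − V_t = 2.22 V; 12.6 ≥ 2.22 ✓.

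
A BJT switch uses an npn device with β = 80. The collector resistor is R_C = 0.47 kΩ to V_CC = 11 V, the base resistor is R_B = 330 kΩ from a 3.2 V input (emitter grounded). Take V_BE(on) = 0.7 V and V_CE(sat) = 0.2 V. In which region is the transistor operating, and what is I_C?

Assume active. Base-emitter loop: I_B = (V_BB − V_BE)/R_B = (3.2 − 0.7)/330 = 0.00758 mA.
I_C = β·I_B = 80×0.00758 = 0.606 mA.
V_CE = V_CC − I_C·R_C = 11 − 0.606×0.47 = 10.7 V > V_CE(sat), so the active-region assumption holds.

active; I_C ≈ 0.61 mA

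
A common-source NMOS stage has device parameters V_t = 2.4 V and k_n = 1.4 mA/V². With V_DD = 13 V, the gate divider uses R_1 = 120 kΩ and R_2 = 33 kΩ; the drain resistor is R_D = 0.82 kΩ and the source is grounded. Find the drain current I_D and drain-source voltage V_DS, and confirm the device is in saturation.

I_D ≈ 0.11 mA, V_DS ≈ 13 V

V_G = V_DD·R_2/(R_1+R_2) = 13×33/153 = 2.8 V. With the source grounded, V_GS = V_G = 2.8 V.
Assume saturation: I_D = (k_n/2)(V_GS − V_t)² = (1.4/2)×(2.8 − 2.4)² = 0.7×0.404² = 0.114 mA.
V_DS = V_DD − I_D·R_D = 13 − 0.114×0.82 = 12.9 V.
Saturation requires V_DS ≥ V_GS − V_t = 0.404 V; 12.9 ≥ 0.404 ✓.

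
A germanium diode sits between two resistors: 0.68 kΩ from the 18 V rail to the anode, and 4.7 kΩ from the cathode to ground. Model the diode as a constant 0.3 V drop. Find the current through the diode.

The two resistors are in series with the diode, so KVL gives 18 = I·0.68 + 0.3 + I·4.7.
I = (18 − 0.3) / (0.68 + 4.7) kΩ = 17.7 / 5.38 = 3.29 mA.

I ≈ 3.3 mA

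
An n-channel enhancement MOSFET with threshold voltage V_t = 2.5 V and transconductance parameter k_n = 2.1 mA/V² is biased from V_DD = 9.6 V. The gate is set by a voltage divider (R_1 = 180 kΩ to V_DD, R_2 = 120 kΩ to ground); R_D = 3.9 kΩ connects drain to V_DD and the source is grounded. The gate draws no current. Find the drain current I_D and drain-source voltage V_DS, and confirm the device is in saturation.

V_G = V_DD·R_2/(R_1+R_2) = 9.6×120/300 = 3.84 V. With the source grounded, V_GS = V_G = 3.84 V.
Assume saturation: I_D = (k_n/2)(V_GS − V_t)² = (2.1/2)×(3.84 − 2.5)² = 1.05×1.34² = 1.89 mA.
V_DS = V_DD − I_D·R_D = 9.6 − 1.89×3.9 = 2.25 V.
Saturation requires V_DS ≥ V_GS − V_t = 1.34 V; 2.25 ≥ 1.34 ✓.

I_D ≈ 1.9 mA, V_DS ≈ 2.2 V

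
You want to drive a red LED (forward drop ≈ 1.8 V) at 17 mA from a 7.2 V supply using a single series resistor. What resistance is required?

The resistor drops V_S − V_D = 7.2 − 1.8 = 5.4 V at 17 mA.
R = 5.4 V / 17 mA = 0.318 kΩ.

R ≈ 0.32 kΩ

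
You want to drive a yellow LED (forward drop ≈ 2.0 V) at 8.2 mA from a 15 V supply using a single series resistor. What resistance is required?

The resistor drops V_S − V_D = 15 − 2.0 = 13 V at 8.2 mA.
R = 13 V / 8.2 mA = 1.59 kΩ.

R ≈ 1.6 kΩ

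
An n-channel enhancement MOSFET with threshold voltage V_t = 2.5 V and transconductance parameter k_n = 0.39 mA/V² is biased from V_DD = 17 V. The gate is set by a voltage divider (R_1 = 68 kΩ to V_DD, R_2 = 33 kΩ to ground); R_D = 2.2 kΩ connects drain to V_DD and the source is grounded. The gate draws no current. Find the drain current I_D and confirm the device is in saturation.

I_D ≈ 1.8 mA

V_G = V_DD·R_2/(R_1+R_2) = 17×33/101 = 5.55 V. With the source grounded, V_GS = V_G = 5.55 V.
Assume saturation: I_D = (k_n/2)(V_GS − V_t)² = (0.39/2)×(5.55 − 2.5)² = 0.195×3.05² = 1.82 mA.
V_DS = V_DD − I_D·R_D = 17 − 1.82×2.2 = 13 V.
Saturation requires V_DS ≥ V_GS − V_t = 3.05 V; 13 ≥ 3.05 ✓.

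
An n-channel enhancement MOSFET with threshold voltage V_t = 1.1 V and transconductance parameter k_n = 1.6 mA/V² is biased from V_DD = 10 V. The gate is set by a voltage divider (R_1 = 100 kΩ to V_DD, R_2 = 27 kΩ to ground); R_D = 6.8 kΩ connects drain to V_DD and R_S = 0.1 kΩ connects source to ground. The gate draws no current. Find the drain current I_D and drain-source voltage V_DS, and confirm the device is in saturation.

V_G = V_DD·R_2/(R_1+R_2) = 10×27/127 = 2.13 V.
Assume saturation: I_D = (k_n/2)(V_GS − V_t)² with V_GS = V_G − I_D·R_S = 2.13 − 0.1·I_D.
Substituting gives 0.008·I_D² − 1.16·I_D + 0.842 = 0, with roots I_D = 0.727 or 145 mA.
The root I_D = 145 mA gives V_GS = -12.4 V ≤ V_t, so take I_D = 0.727 mA.
Then V_GS = 2.05 V and V_DS = V_DD − I_D(R_D+R_S) = 10 − 0.727×6.9 = 4.98 V.
Saturation requires V_DS ≥ V_GS − V_t = 0.953 V; 4.98 ≥ 0.953 ✓.

I_D ≈ 0.73 mA, V_DS ≈ 5 V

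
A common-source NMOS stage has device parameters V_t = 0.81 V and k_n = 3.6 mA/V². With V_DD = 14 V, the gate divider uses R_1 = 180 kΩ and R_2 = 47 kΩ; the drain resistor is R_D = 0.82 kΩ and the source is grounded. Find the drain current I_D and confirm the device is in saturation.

I_D ≈ 7.9 mA

V_G = V_DD·R_2/(R_1+R_2) = 14×47/227 = 2.9 V. With the source grounded, V_GS = V_G = 2.9 V.
Assume saturation: I_D = (k_n/2)(V_GS − V_t)² = (3.6/2)×(2.9 − 0.81)² = 1.8×2.09² = 7.85 mA.
V_DS = V_DD − I_D·R_D = 14 − 7.85×0.82 = 7.56 V.
Saturation requires V_DS ≥ V_GS − V_t = 2.09 V; 7.56 ≥ 2.09 ✓.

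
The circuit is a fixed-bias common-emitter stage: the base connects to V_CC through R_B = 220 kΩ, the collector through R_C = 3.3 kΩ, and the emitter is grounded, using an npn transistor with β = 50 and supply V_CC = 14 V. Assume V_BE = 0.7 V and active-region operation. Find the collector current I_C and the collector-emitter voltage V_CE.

Base loop: V_CC = I_B·R_B + V_BE, so I_B = (14 − 0.7)/220 kΩ = 0.0605 mA.
In the active region I_C = β·I_B = 50 × 0.0605 = 3.02 mA.
Collector loop: V_CE = V_CC − I_C·R_C = 14 − 3.02×3.3 = 4.03 V.
Since V_CE = 4.03 V > V_CE(sat) ≈ 0.2 V, the transistor is in the active region as assumed.

I_C ≈ 3 mA, V_CE ≈ 4 V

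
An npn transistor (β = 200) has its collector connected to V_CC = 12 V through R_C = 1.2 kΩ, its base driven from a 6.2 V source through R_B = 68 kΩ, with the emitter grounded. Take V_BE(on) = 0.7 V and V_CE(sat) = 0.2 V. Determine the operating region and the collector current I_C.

Assume active: I_B = (6.2 − 0.7)/68 = 0.0809 mA, giving I_C = β·I_B = 16.2 mA.
But then V_CE = 12 − 16.2×1.2 = -7.41 V < V_CE(sat) = 0.2 V — impossible in the active region.
So the transistor is saturated. With V_CE = 0.2 V, I_C = (V_CC − 0.2)/R_C = 11.8/1.2 = 9.83 mA.
Check: β·I_B = 16.2 mA > I_C = 9.83 mA, confirming saturation.

saturation; I_C ≈ 9.8 mA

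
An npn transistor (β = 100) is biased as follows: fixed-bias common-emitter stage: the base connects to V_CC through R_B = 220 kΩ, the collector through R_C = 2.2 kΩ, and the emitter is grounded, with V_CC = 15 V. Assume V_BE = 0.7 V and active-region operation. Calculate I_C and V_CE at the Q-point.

Base loop: V_CC = I_B·R_B + V_BE, so I_B = (15 − 0.7)/220 kΩ = 0.065 mA.
In the active region I_C = β·I_B = 100 × 0.065 = 6.5 mA.
Collector loop: V_CE = V_CC − I_C·R_C = 15 − 6.5×2.2 = 0.7 V.
Since V_CE = 0.7 V > V_CE(sat) ≈ 0.2 V, the transistor is in the active region as assumed.

I_C ≈ 6.5 mA, V_CE ≈ 0.7 V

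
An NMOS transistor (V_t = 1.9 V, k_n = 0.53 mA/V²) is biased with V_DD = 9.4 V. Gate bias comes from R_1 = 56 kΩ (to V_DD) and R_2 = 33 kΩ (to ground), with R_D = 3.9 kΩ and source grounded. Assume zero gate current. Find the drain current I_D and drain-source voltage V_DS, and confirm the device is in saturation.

V_G = V_DD·R_2/(R_1+R_2) = 9.4×33/89 = 3.49 V. With the source grounded, V_GS = V_G = 3.49 V.
Assume saturation: I_D = (k_n/2)(V_GS − V_t)² = (0.53/2)×(3.49 − 1.9)² = 0.265×1.59² = 0.666 mA.
V_DS = V_DD − I_D·R_D = 9.4 − 0.666×3.9 = 6.8 V.
Saturation requires V_DS ≥ V_GS − V_t = 1.59 V; 6.8 ≥ 1.59 ✓.

I_D ≈ 0.67 mA, V_DS ≈ 6.8 V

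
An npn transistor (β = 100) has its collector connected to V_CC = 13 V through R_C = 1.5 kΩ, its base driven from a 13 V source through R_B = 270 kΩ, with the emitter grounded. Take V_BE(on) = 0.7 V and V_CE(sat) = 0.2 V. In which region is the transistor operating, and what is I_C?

Assume active. Base-emitter loop: I_B = (V_BB − V_BE)/R_B = (13 − 0.7)/270 = 0.0456 mA.
I_C = β·I_B = 100×0.0456 = 4.56 mA.
V_CE = V_CC − I_C·R_C = 13 − 4.56×1.5 = 6.17 V > V_CE(sat), so the active-region assumption holds.

active; I_C ≈ 4.6 mA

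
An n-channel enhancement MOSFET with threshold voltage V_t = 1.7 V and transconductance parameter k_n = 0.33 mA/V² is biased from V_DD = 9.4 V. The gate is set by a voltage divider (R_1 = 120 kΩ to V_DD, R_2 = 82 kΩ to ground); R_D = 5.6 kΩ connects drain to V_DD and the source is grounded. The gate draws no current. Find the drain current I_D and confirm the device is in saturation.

V_G = V_DD·R_2/(R_1+R_2) = 9.4×82/202 = 3.82 V. With the source grounded, V_GS = V_G = 3.82 V.
Assume saturation: I_D = (k_n/2)(V_GS − V_t)² = (0.33/2)×(3.82 − 1.7)² = 0.165×2.12² = 0.739 mA.
V_DS = V_DD − I_D·R_D = 9.4 − 0.739×5.6 = 5.26 V.
Saturation requires V_DS ≥ V_GS − V_t = 2.12 V; 5.26 ≥ 2.12 ✓.

I_D ≈ 0.74 mA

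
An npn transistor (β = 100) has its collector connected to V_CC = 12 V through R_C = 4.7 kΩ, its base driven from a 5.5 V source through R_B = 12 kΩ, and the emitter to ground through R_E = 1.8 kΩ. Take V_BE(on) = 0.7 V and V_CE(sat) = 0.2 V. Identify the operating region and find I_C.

saturation; I_C ≈ 1.8 mA

Assume active: I_B = (5.5 − 0.7)/(12 + 101×1.8) = 0.0248 mA, I_C = β·I_B = 2.48 mA.
Then V_CE = 12 − 2.48×4.7 − 2.5×1.8 = -4.14 V < 0.2 V — the active assumption fails.
Re-solve with V_CE = 0.2 V. KCL at the emitter: V_E/R_E = (V_BB−0.7−V_E)/R_B + (V_CC−0.2−V_E)/R_C, giving V_E = 3.42 V.
I_C = (V_CC − 0.2 − V_E)/R_C = (11.8 − 3.42)/4.7 = 1.78 mA.
Check: I_B = (4.8 − 3.42)/12 = 0.115 mA, and β·I_B = 11.5 mA > I_C, confirming saturation.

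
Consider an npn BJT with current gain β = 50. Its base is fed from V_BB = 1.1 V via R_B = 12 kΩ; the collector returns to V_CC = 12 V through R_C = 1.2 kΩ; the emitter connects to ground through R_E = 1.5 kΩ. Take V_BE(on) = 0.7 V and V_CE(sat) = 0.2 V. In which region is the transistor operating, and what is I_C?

Assume active. Base-emitter loop: I_B = (V_BB − V_BE)/(R_B + (β+1)R_E) = (1.1 − 0.7)/(12 + 51×1.5) = 0.00452 mA.
I_C = β·I_B = 50×0.00452 = 0.226 mA.
V_CE = V_CC − I_C·R_C − I_E·R_E = 12 − 0.226×1.2 − 0.231×1.5 = 11.4 V > V_CE(sat), so the active-region assumption holds.

active; I_C ≈ 0.23 mA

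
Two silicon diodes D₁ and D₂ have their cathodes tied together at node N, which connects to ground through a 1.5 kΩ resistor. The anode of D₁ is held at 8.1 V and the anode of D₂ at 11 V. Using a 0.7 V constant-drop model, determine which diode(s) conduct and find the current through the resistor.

Only D₂ conducts; I_R ≈ 6.9 mA

Assume both conduct. Then node N would need to be at both 8.1−0.7 = 7.4 V and 11−0.7 = 10.3 V, which is impossible.
Assume only D₂ conducts: V_N = 11 − 0.7 = 10.3 V, so I_R = 10.3/1.5 = 6.87 mA.
Check D₁: its anode-to-cathode voltage is 8.1 − 10.3 = -2.2 V < 0.7 V, so it is off. The assumption is consistent.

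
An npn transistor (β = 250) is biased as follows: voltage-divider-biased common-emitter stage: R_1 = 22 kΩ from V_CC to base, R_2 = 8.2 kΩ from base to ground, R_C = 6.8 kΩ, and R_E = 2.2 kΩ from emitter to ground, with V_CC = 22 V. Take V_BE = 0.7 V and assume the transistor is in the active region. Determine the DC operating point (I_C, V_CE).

Thevenize the base divider: V_Th = V_CC·R_2/(R_1+R_2) = 22×8.2/30.2 = 5.97 V, R_Th = R_1‖R_2 = 5.97 kΩ.
Base-emitter loop: V_Th = I_B·R_Th + V_BE + (β+1)I_B·R_E, so I_B = (5.97 − 0.7) / (5.97 + 251×2.2) = 0.00945 mA.
I_C = β·I_B = 250×0.00945 = 2.36 mA, and I_E = (β+1)I_B = 2.37 mA.
V_CE = V_CC − I_C·R_C − I_E·R_E = 22 − 2.36×6.8 − 2.37×2.2 = 0.722 V.
V_CE = 0.722 V > 0.2 V confirms active-region operation.

I_C ≈ 2.4 mA, V_CE ≈ 0.72 V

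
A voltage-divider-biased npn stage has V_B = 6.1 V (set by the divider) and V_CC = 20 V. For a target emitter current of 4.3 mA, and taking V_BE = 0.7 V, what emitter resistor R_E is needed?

R_E ≈ 1.3 kΩ

V_E = V_B − V_BE = 6.1 − 0.7 = 5.4 V.
R_E = V_E / I_E = 5.4 / 4.3 = 1.26 kΩ.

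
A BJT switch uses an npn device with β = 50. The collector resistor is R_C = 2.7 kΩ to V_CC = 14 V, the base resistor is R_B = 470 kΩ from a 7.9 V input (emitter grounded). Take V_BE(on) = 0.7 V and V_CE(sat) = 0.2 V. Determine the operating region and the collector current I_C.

Assume active. Base-emitter loop: I_B = (V_BB − V_BE)/R_B = (7.9 − 0.7)/470 = 0.0153 mA.
I_C = β·I_B = 50×0.0153 = 0.766 mA.
V_CE = V_CC − I_C·R_C = 14 − 0.766×2.7 = 11.9 V > V_CE(sat), so the active-region assumption holds.

active; I_C ≈ 0.77 mA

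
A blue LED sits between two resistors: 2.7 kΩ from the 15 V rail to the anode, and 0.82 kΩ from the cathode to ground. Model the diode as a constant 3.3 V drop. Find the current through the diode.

I ≈ 3.3 mA

The two resistors are in series with the diode, so KVL gives 15 = I·2.7 + 3.3 + I·0.82.
I = (15 − 3.3) / (2.7 + 0.82) kΩ = 11.7 / 3.52 = 3.32 mA.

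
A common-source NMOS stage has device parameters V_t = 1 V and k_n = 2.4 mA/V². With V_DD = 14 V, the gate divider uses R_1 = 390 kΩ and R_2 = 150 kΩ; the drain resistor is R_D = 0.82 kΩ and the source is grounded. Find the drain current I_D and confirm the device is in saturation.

I_D ≈ 10 mA

V_G = V_DD·R_2/(R_1+R_2) = 14×150/540 = 3.89 V. With the source grounded, V_GS = V_G = 3.89 V.
Assume saturation: I_D = (k_n/2)(V_GS − V_t)² = (2.4/2)×(3.89 − 1)² = 1.2×2.89² = 10 mA.
V_DS = V_DD − I_D·R_D = 14 − 10×0.82 = 5.79 V.
Saturation requires V_DS ≥ V_GS − V_t = 2.89 V; 5.79 ≥ 2.89 ✓.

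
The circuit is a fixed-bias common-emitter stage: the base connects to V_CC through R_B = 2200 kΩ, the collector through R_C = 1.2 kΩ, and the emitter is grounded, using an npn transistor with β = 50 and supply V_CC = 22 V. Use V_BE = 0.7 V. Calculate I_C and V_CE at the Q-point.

Base loop: V_CC = I_B·R_B + V_BE, so I_B = (22 − 0.7)/2200 kΩ = 0.00968 mA.
In the active region I_C = β·I_B = 50 × 0.00968 = 0.484 mA.
Collector loop: V_CE = V_CC − I_C·R_C = 22 − 0.484×1.2 = 21.4 V.
Since V_CE = 21.4 V > V_CE(sat) ≈ 0.2 V, the transistor is in the active region as assumed.

I_C ≈ 0.48 mA, V_CE ≈ 21 V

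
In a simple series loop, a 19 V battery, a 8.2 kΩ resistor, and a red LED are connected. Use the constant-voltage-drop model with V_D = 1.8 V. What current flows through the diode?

I ≈ 2.1 mA

KVL around the loop: 19 = V_D + I·R = 1.8 + I × 8.2 kΩ.
So I = (19 − 1.8) / 8.2 kΩ = 17.2 / 8.2 = 2.1 mA.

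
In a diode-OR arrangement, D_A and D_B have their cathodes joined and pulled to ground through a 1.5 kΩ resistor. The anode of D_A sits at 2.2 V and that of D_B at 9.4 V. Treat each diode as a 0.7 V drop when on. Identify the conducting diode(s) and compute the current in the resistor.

Assume both conduct. Then node N would need to be at both 2.2−0.7 = 1.5 V and 9.4−0.7 = 8.7 V, which is impossible.
Assume only D_B conducts: V_N = 9.4 − 0.7 = 8.7 V, so I_R = 8.7/1.5 = 5.8 mA.
Check D_A: its anode-to-cathode voltage is 2.2 − 8.7 = -6.5 V < 0.7 V, so it is off. The assumption is consistent.

Only D_B conducts; I_R ≈ 5.8 mA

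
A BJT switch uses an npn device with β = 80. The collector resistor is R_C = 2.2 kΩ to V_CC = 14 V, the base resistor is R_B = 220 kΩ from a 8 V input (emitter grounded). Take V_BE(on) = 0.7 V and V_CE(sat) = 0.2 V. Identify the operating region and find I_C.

active; I_C ≈ 2.7 mA

Assume active. Base-emitter loop: I_B = (V_BB − V_BE)/R_B = (8 − 0.7)/220 = 0.0332 mA.
I_C = β·I_B = 80×0.0332 = 2.65 mA.
V_CE = V_CC − I_C·R_C = 14 − 2.65×2.2 = 8.16 V > V_CE(sat), so the active-region assumption holds.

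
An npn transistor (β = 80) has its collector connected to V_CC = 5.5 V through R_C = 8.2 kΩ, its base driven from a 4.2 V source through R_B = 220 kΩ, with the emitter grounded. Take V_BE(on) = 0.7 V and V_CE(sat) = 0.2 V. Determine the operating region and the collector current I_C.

saturation; I_C ≈ 0.65 mA

Assume active: I_B = (4.2 − 0.7)/220 = 0.0159 mA, giving I_C = β·I_B = 1.27 mA.
But then V_CE = 5.5 − 1.27×8.2 = -4.94 V < V_CE(sat) = 0.2 V — impossible in the active region.
So the transistor is saturated. With V_CE = 0.2 V, I_C = (V_CC − 0.2)/R_C = 5.3/8.2 = 0.646 mA.
Check: β·I_B = 1.27 mA > I_C = 0.646 mA, confirming saturation.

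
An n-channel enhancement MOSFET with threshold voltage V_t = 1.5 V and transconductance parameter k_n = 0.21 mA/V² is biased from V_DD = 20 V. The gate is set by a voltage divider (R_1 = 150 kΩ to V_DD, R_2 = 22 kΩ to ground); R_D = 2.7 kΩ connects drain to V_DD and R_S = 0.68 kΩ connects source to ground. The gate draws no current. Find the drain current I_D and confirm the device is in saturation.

V_G = V_DD·R_2/(R_1+R_2) = 20×22/172 = 2.56 V.
Assume saturation: I_D = (k_n/2)(V_GS − V_t)² with V_GS = V_G − I_D·R_S = 2.56 − 0.68·I_D.
Substituting gives 0.0486·I_D² − 1.15·I_D + 0.118 = 0, with roots I_D = 0.103 or 23.6 mA.
The root I_D = 23.6 mA gives V_GS = -13.5 V ≤ V_t, so take I_D = 0.103 mA.
Then V_GS = 2.49 V and V_DS = V_DD − I_D(R_D+R_S) = 20 − 0.103×3.38 = 19.7 V.
Saturation requires V_DS ≥ V_GS − V_t = 0.988 V; 19.7 ≥ 0.988 ✓.

I_D ≈ 0.1 mA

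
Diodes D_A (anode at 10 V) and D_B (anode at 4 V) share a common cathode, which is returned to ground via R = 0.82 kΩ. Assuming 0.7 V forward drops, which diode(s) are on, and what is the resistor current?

Assume both conduct. Then node N would need to be at both 10−0.7 = 9.3 V and 4−0.7 = 3.3 V, which is impossible.
Assume only D_A conducts: V_N = 10 − 0.7 = 9.3 V, so I_R = 9.3/0.82 = 11.3 mA.
Check D_B: its anode-to-cathode voltage is 4 − 9.3 = -5.3 V < 0.7 V, so it is off. The assumption is consistent.

Only D_A conducts; I_R ≈ 11 mA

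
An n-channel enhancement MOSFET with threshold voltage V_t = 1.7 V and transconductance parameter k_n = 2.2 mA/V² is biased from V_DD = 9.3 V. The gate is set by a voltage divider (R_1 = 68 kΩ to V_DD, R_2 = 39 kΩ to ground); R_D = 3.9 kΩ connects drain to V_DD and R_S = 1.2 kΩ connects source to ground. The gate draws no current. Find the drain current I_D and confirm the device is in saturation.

I_D ≈ 0.73 mA

V_G = V_DD·R_2/(R_1+R_2) = 9.3×39/107 = 3.39 V.
Assume saturation: I_D = (k_n/2)(V_GS − V_t)² with V_GS = V_G − I_D·R_S = 3.39 − 1.2·I_D.
Substituting gives 1.58·I_D² − 5.46·I_D + 3.14 = 0, with roots I_D = 0.729 or 2.72 mA.
The root I_D = 2.72 mA gives V_GS = 0.128 V ≤ V_t, so take I_D = 0.729 mA.
Then V_GS = 2.51 V and V_DS = V_DD − I_D(R_D+R_S) = 9.3 − 0.729×5.1 = 5.58 V.
Saturation requires V_DS ≥ V_GS − V_t = 0.814 V; 5.58 ≥ 0.814 ✓.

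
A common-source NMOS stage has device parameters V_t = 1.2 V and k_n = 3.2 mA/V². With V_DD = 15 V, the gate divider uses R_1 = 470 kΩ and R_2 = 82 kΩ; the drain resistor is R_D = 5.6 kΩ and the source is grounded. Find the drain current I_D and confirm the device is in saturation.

I_D ≈ 1.7 mA

V_G = V_DD·R_2/(R_1+R_2) = 15×82/552 = 2.23 V. With the source grounded, V_GS = V_G = 2.23 V.
Assume saturation: I_D = (k_n/2)(V_GS − V_t)² = (3.2/2)×(2.23 − 1.2)² = 1.6×1.03² = 1.69 mA.
V_DS = V_DD − I_D·R_D = 15 − 1.69×5.6 = 5.53 V.
Saturation requires V_DS ≥ V_GS − V_t = 1.03 V; 5.53 ≥ 1.03 ✓.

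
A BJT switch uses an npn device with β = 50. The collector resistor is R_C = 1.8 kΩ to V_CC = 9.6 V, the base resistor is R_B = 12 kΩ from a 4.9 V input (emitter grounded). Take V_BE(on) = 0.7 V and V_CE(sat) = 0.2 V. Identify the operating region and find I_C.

saturation; I_C ≈ 5.2 mA

Assume active: I_B = (4.9 − 0.7)/12 = 0.35 mA, giving I_C = β·I_B = 17.5 mA.
But then V_CE = 9.6 − 17.5×1.8 = -21.9 V < V_CE(sat) = 0.2 V — impossible in the active region.
So the transistor is saturated. With V_CE = 0.2 V, I_C = (V_CC − 0.2)/R_C = 9.4/1.8 = 5.22 mA.
Check: β·I_B = 17.5 mA > I_C = 5.22 mA, confirming saturation.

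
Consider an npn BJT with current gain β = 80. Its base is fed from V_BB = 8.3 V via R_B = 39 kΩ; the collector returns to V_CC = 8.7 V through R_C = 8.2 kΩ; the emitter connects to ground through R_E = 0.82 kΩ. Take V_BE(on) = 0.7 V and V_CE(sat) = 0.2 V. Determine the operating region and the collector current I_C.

Assume active: I_B = (8.3 − 0.7)/(39 + 81×0.82) = 0.0721 mA, I_C = β·I_B = 5.77 mA.
Then V_CE = 8.7 − 5.77×8.2 − 5.84×0.82 = -43.4 V < 0.2 V — the active assumption fails.
Re-solve with V_CE = 0.2 V. KCL at the emitter: V_E/R_E = (V_BB−0.7−V_E)/R_B + (V_CC−0.2−V_E)/R_C, giving V_E = 0.901 V.
I_C = (V_CC − 0.2 − V_E)/R_C = (8.5 − 0.901)/8.2 = 0.927 mA.
Check: I_B = (7.6 − 0.901)/39 = 0.172 mA, and β·I_B = 13.7 mA > I_C, confirming saturation.

saturation; I_C ≈ 0.93 mA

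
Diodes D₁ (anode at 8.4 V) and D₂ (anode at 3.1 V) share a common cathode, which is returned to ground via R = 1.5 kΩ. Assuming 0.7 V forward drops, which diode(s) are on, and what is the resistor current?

Only D₁ conducts; I_R ≈ 5.1 mA

Assume both conduct. Then node N would need to be at both 8.4−0.7 = 7.7 V and 3.1−0.7 = 2.4 V, which is impossible.
Assume only D₁ conducts: V_N = 8.4 − 0.7 = 7.7 V, so I_R = 7.7/1.5 = 5.13 mA.
Check D₂: its anode-to-cathode voltage is 3.1 − 7.7 = -4.6 V < 0.7 V, so it is off. The assumption is consistent.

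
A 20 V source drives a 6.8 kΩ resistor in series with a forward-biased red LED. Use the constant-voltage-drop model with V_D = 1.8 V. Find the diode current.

KVL around the loop: 20 = V_D + I·R = 1.8 + I × 6.8 kΩ.
So I = (20 − 1.8) / 6.8 kΩ = 18.2 / 6.8 = 2.68 mA.

I ≈ 2.7 mA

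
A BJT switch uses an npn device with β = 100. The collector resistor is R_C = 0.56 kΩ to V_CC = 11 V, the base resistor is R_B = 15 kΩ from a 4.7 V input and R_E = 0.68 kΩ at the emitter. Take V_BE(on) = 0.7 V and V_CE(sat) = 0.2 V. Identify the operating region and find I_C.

Assume active. Base-emitter loop: I_B = (V_BB − V_BE)/(R_B + (β+1)R_E) = (4.7 − 0.7)/(15 + 101×0.68) = 0.0478 mA.
I_C = β·I_B = 100×0.0478 = 4.78 mA.
V_CE = V_CC − I_C·R_C − I_E·R_E = 11 − 4.78×0.56 − 4.83×0.68 = 5.04 V > V_CE(sat), so the active-region assumption holds.

active; I_C ≈ 4.8 mA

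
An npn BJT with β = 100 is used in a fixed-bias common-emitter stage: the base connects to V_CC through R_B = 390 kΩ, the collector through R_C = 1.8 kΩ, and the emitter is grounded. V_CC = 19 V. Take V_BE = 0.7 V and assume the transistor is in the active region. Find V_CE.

Base loop: V_CC = I_B·R_B + V_BE, so I_B = (19 − 0.7)/390 kΩ = 0.0469 mA.
In the active region I_C = β·I_B = 100 × 0.0469 = 4.69 mA.
Collector loop: V_CE = V_CC − I_C·R_C = 19 − 4.69×1.8 = 10.6 V.
Since V_CE = 10.6 V > V_CE(sat) ≈ 0.2 V, the transistor is in the active region as assumed.

V_CE ≈ 11 V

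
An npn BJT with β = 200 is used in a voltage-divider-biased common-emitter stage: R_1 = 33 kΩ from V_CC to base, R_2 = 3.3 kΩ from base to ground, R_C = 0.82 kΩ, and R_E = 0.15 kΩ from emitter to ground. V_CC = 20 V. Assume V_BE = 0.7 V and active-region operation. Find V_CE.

V_CE ≈ 13 V

Thevenize the base divider: V_Th = V_CC·R_2/(R_1+R_2) = 20×3.3/36.3 = 1.82 V, R_Th = R_1‖R_2 = 3 kΩ.
Base-emitter loop: V_Th = I_B·R_Th + V_BE + (β+1)I_B·R_E, so I_B = (1.82 − 0.7) / (3 + 201×0.15) = 0.0337 mA.
I_C = β·I_B = 200×0.0337 = 6.75 mA, and I_E = (β+1)I_B = 6.78 mA.
V_CE = V_CC − I_C·R_C − I_E·R_E = 20 − 6.75×0.82 − 6.78×0.15 = 13.5 V.
V_CE = 13.5 V > 0.2 V confirms active-region operation.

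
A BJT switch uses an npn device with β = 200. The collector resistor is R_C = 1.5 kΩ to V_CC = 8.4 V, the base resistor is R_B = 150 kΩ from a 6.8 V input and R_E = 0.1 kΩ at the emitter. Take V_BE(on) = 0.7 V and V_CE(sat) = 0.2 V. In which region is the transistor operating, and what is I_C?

Assume active: I_B = (6.8 − 0.7)/(150 + 201×0.1) = 0.0359 mA, I_C = β·I_B = 7.17 mA.
Then V_CE = 8.4 − 7.17×1.5 − 7.21×0.1 = -3.08 V < 0.2 V — the active assumption fails.
Re-solve with V_CE = 0.2 V. KCL at the emitter: V_E/R_E = (V_BB−0.7−V_E)/R_B + (V_CC−0.2−V_E)/R_C, giving V_E = 0.516 V.
I_C = (V_CC − 0.2 − V_E)/R_C = (8.2 − 0.516)/1.5 = 5.12 mA.
Check: I_B = (6.1 − 0.516)/150 = 0.0372 mA, and β·I_B = 7.45 mA > I_C, confirming saturation.

saturation; I_C ≈ 5.1 mA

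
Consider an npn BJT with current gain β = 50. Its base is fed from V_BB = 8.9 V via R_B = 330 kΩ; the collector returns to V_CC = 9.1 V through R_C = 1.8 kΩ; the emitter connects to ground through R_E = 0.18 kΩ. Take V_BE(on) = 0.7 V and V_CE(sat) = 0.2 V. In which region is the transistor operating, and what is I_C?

Assume active. Base-emitter loop: I_B = (V_BB − V_BE)/(R_B + (β+1)R_E) = (8.9 − 0.7)/(330 + 51×0.18) = 0.0242 mA.
I_C = β·I_B = 50×0.0242 = 1.21 mA.
V_CE = V_CC − I_C·R_C − I_E·R_E = 9.1 − 1.21×1.8 − 1.23×0.18 = 6.7 V > V_CE(sat), so the active-region assumption holds.

active; I_C ≈ 1.2 mA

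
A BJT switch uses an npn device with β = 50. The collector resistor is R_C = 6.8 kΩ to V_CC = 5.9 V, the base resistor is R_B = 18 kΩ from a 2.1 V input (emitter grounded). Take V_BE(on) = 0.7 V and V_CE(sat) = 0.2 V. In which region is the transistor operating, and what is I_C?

Assume active: I_B = (2.1 − 0.7)/18 = 0.0778 mA, giving I_C = β·I_B = 3.89 mA.
But then V_CE = 5.9 − 3.89×6.8 = -20.5 V < V_CE(sat) = 0.2 V — impossible in the active region.
So the transistor is saturated. With V_CE = 0.2 V, I_C = (V_CC − 0.2)/R_C = 5.7/6.8 = 0.838 mA.
Check: β·I_B = 3.89 mA > I_C = 0.838 mA, confirming saturation.

saturation; I_C ≈ 0.84 mA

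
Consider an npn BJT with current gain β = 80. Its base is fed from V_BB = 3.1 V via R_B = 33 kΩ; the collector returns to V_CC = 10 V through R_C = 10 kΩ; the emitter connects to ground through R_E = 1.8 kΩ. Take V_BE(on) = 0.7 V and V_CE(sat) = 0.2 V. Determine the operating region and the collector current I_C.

Assume active: I_B = (3.1 − 0.7)/(33 + 81×1.8) = 0.0134 mA, I_C = β·I_B = 1.07 mA.
Then V_CE = 10 − 1.07×10 − 1.09×1.8 = -2.7 V < 0.2 V — the active assumption fails.
Re-solve with V_CE = 0.2 V. KCL at the emitter: V_E/R_E = (V_BB−0.7−V_E)/R_B + (V_CC−0.2−V_E)/R_C, giving V_E = 1.53 V.
I_C = (V_CC − 0.2 − V_E)/R_C = (9.8 − 1.53)/10 = 0.827 mA.
Check: I_B = (2.4 − 1.53)/33 = 0.0262 mA, and β·I_B = 2.1 mA > I_C, confirming saturation.

saturation; I_C ≈ 0.83 mA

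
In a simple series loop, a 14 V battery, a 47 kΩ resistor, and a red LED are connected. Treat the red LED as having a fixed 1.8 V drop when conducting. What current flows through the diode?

I ≈ 0.26 mA

KVL around the loop: 14 = V_D + I·R = 1.8 + I × 47 kΩ.
So I = (14 − 1.8) / 47 kΩ = 12.2 / 47 = 0.26 mA.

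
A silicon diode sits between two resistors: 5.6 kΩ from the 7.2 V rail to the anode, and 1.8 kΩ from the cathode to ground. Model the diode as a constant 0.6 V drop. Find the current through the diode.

I ≈ 0.89 mA

The two resistors are in series with the diode, so KVL gives 7.2 = I·5.6 + 0.6 + I·1.8.
I = (7.2 − 0.6) / (5.6 + 1.8) kΩ = 6.6 / 7.4 = 0.892 mA.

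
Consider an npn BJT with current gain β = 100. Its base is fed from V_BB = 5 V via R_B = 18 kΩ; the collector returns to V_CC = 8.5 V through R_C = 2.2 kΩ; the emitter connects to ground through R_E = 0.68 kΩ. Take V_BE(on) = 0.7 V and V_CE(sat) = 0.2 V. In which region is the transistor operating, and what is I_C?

saturation; I_C ≈ 2.9 mA

Assume active: I_B = (5 − 0.7)/(18 + 101×0.68) = 0.0496 mA, I_C = β·I_B = 4.96 mA.
Then V_CE = 8.5 − 4.96×2.2 − 5.01×0.68 = -5.82 V < 0.2 V — the active assumption fails.
Re-solve with V_CE = 0.2 V. KCL at the emitter: V_E/R_E = (V_BB−0.7−V_E)/R_B + (V_CC−0.2−V_E)/R_C, giving V_E = 2.03 V.
I_C = (V_CC − 0.2 − V_E)/R_C = (8.3 − 2.03)/2.2 = 2.85 mA.
Check: I_B = (4.3 − 2.03)/18 = 0.126 mA, and β·I_B = 12.6 mA > I_C, confirming saturation.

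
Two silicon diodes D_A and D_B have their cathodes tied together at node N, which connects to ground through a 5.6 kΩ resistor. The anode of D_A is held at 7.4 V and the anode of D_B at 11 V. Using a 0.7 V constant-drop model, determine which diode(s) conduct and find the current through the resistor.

Assume both conduct. Then node N would need to be at both 7.4−0.7 = 6.7 V and 11−0.7 = 10.3 V, which is impossible.
Assume only D_B conducts: V_N = 11 − 0.7 = 10.3 V, so I_R = 10.3/5.6 = 1.84 mA.
Check D_A: its anode-to-cathode voltage is 7.4 − 10.3 = -2.9 V < 0.7 V, so it is off. The assumption is consistent.

Only D_B conducts; I_R ≈ 1.8 mA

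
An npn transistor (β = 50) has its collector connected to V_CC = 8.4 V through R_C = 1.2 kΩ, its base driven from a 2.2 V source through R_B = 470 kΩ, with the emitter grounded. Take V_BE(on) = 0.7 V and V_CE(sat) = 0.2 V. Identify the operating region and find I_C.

Assume active. Base-emitter loop: I_B = (V_BB − V_BE)/R_B = (2.2 − 0.7)/470 = 0.00319 mA.
I_C = β·I_B = 50×0.00319 = 0.16 mA.
V_CE = V_CC − I_C·R_C = 8.4 − 0.16×1.2 = 8.21 V > V_CE(sat), so the active-region assumption holds.

active; I_C ≈ 0.16 mA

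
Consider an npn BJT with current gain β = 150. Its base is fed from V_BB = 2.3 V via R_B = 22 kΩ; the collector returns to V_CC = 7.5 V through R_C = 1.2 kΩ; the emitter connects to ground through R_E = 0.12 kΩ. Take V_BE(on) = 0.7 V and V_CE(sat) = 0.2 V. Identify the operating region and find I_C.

saturation; I_C ≈ 5.5 mA

Assume active: I_B = (2.3 − 0.7)/(22 + 151×0.12) = 0.0399 mA, I_C = β·I_B = 5.98 mA.
Then V_CE = 7.5 − 5.98×1.2 − 6.02×0.12 = -0.401 V < 0.2 V — the active assumption fails.
Re-solve with V_CE = 0.2 V. KCL at the emitter: V_E/R_E = (V_BB−0.7−V_E)/R_B + (V_CC−0.2−V_E)/R_C, giving V_E = 0.668 V.
I_C = (V_CC − 0.2 − V_E)/R_C = (7.3 − 0.668)/1.2 = 5.53 mA.
Check: I_B = (1.6 − 0.668)/22 = 0.0424 mA, and β·I_B = 6.35 mA > I_C, confirming saturation.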